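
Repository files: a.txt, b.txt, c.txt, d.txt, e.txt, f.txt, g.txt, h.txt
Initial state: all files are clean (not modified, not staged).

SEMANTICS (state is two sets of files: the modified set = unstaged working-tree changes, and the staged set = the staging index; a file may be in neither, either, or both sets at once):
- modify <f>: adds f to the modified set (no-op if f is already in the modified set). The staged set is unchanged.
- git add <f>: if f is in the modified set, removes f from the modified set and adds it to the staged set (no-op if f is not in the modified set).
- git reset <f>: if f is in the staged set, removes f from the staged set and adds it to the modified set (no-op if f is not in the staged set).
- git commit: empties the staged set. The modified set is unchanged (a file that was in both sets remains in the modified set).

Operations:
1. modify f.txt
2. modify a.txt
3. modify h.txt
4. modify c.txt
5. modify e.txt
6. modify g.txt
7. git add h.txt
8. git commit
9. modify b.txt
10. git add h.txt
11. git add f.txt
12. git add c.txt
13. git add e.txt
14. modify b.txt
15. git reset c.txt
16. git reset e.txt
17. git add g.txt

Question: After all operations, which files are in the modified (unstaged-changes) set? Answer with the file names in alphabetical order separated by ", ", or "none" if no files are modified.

After op 1 (modify f.txt): modified={f.txt} staged={none}
After op 2 (modify a.txt): modified={a.txt, f.txt} staged={none}
After op 3 (modify h.txt): modified={a.txt, f.txt, h.txt} staged={none}
After op 4 (modify c.txt): modified={a.txt, c.txt, f.txt, h.txt} staged={none}
After op 5 (modify e.txt): modified={a.txt, c.txt, e.txt, f.txt, h.txt} staged={none}
After op 6 (modify g.txt): modified={a.txt, c.txt, e.txt, f.txt, g.txt, h.txt} staged={none}
After op 7 (git add h.txt): modified={a.txt, c.txt, e.txt, f.txt, g.txt} staged={h.txt}
After op 8 (git commit): modified={a.txt, c.txt, e.txt, f.txt, g.txt} staged={none}
After op 9 (modify b.txt): modified={a.txt, b.txt, c.txt, e.txt, f.txt, g.txt} staged={none}
After op 10 (git add h.txt): modified={a.txt, b.txt, c.txt, e.txt, f.txt, g.txt} staged={none}
After op 11 (git add f.txt): modified={a.txt, b.txt, c.txt, e.txt, g.txt} staged={f.txt}
After op 12 (git add c.txt): modified={a.txt, b.txt, e.txt, g.txt} staged={c.txt, f.txt}
After op 13 (git add e.txt): modified={a.txt, b.txt, g.txt} staged={c.txt, e.txt, f.txt}
After op 14 (modify b.txt): modified={a.txt, b.txt, g.txt} staged={c.txt, e.txt, f.txt}
After op 15 (git reset c.txt): modified={a.txt, b.txt, c.txt, g.txt} staged={e.txt, f.txt}
After op 16 (git reset e.txt): modified={a.txt, b.txt, c.txt, e.txt, g.txt} staged={f.txt}
After op 17 (git add g.txt): modified={a.txt, b.txt, c.txt, e.txt} staged={f.txt, g.txt}

Answer: a.txt, b.txt, c.txt, e.txt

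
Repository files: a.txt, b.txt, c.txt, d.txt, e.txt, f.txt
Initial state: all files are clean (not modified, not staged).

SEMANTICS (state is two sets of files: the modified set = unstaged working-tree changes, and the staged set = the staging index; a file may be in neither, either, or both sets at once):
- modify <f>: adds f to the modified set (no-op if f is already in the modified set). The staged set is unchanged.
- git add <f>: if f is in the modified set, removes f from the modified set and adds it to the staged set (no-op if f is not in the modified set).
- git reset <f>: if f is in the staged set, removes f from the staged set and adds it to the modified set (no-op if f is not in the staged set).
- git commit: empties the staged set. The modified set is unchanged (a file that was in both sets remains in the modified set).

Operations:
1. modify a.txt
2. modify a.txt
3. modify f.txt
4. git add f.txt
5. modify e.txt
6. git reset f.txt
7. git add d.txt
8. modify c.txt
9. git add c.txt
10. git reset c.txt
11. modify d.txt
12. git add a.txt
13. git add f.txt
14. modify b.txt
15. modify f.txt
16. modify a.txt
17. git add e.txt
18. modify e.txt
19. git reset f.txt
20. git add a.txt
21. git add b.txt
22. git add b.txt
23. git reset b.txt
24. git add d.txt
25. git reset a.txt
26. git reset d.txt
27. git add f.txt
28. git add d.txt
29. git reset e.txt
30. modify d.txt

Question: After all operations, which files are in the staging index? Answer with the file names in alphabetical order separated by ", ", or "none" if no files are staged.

Answer: d.txt, f.txt

Derivation:
After op 1 (modify a.txt): modified={a.txt} staged={none}
After op 2 (modify a.txt): modified={a.txt} staged={none}
After op 3 (modify f.txt): modified={a.txt, f.txt} staged={none}
After op 4 (git add f.txt): modified={a.txt} staged={f.txt}
After op 5 (modify e.txt): modified={a.txt, e.txt} staged={f.txt}
After op 6 (git reset f.txt): modified={a.txt, e.txt, f.txt} staged={none}
After op 7 (git add d.txt): modified={a.txt, e.txt, f.txt} staged={none}
After op 8 (modify c.txt): modified={a.txt, c.txt, e.txt, f.txt} staged={none}
After op 9 (git add c.txt): modified={a.txt, e.txt, f.txt} staged={c.txt}
After op 10 (git reset c.txt): modified={a.txt, c.txt, e.txt, f.txt} staged={none}
After op 11 (modify d.txt): modified={a.txt, c.txt, d.txt, e.txt, f.txt} staged={none}
After op 12 (git add a.txt): modified={c.txt, d.txt, e.txt, f.txt} staged={a.txt}
After op 13 (git add f.txt): modified={c.txt, d.txt, e.txt} staged={a.txt, f.txt}
After op 14 (modify b.txt): modified={b.txt, c.txt, d.txt, e.txt} staged={a.txt, f.txt}
After op 15 (modify f.txt): modified={b.txt, c.txt, d.txt, e.txt, f.txt} staged={a.txt, f.txt}
After op 16 (modify a.txt): modified={a.txt, b.txt, c.txt, d.txt, e.txt, f.txt} staged={a.txt, f.txt}
After op 17 (git add e.txt): modified={a.txt, b.txt, c.txt, d.txt, f.txt} staged={a.txt, e.txt, f.txt}
After op 18 (modify e.txt): modified={a.txt, b.txt, c.txt, d.txt, e.txt, f.txt} staged={a.txt, e.txt, f.txt}
After op 19 (git reset f.txt): modified={a.txt, b.txt, c.txt, d.txt, e.txt, f.txt} staged={a.txt, e.txt}
After op 20 (git add a.txt): modified={b.txt, c.txt, d.txt, e.txt, f.txt} staged={a.txt, e.txt}
After op 21 (git add b.txt): modified={c.txt, d.txt, e.txt, f.txt} staged={a.txt, b.txt, e.txt}
After op 22 (git add b.txt): modified={c.txt, d.txt, e.txt, f.txt} staged={a.txt, b.txt, e.txt}
After op 23 (git reset b.txt): modified={b.txt, c.txt, d.txt, e.txt, f.txt} staged={a.txt, e.txt}
After op 24 (git add d.txt): modified={b.txt, c.txt, e.txt, f.txt} staged={a.txt, d.txt, e.txt}
After op 25 (git reset a.txt): modified={a.txt, b.txt, c.txt, e.txt, f.txt} staged={d.txt, e.txt}
After op 26 (git reset d.txt): modified={a.txt, b.txt, c.txt, d.txt, e.txt, f.txt} staged={e.txt}
After op 27 (git add f.txt): modified={a.txt, b.txt, c.txt, d.txt, e.txt} staged={e.txt, f.txt}
After op 28 (git add d.txt): modified={a.txt, b.txt, c.txt, e.txt} staged={d.txt, e.txt, f.txt}
After op 29 (git reset e.txt): modified={a.txt, b.txt, c.txt, e.txt} staged={d.txt, f.txt}
After op 30 (modify d.txt): modified={a.txt, b.txt, c.txt, d.txt, e.txt} staged={d.txt, f.txt}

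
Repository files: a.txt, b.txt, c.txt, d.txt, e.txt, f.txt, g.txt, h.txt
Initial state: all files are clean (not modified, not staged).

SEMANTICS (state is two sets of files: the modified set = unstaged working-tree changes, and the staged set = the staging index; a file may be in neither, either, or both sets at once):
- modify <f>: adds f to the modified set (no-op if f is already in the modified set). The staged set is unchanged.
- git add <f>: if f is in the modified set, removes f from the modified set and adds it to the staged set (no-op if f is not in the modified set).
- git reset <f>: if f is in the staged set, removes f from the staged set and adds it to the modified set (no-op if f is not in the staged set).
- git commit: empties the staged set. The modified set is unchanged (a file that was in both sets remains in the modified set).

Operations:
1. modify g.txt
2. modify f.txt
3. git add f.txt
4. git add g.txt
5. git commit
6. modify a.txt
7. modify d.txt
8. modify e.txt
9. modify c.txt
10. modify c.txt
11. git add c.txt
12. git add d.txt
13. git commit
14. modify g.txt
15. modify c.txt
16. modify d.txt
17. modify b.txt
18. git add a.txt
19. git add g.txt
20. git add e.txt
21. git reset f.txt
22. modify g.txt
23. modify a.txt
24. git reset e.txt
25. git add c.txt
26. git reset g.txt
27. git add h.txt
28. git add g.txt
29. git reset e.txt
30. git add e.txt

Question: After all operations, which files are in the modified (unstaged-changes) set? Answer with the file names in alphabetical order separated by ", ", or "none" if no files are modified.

After op 1 (modify g.txt): modified={g.txt} staged={none}
After op 2 (modify f.txt): modified={f.txt, g.txt} staged={none}
After op 3 (git add f.txt): modified={g.txt} staged={f.txt}
After op 4 (git add g.txt): modified={none} staged={f.txt, g.txt}
After op 5 (git commit): modified={none} staged={none}
After op 6 (modify a.txt): modified={a.txt} staged={none}
After op 7 (modify d.txt): modified={a.txt, d.txt} staged={none}
After op 8 (modify e.txt): modified={a.txt, d.txt, e.txt} staged={none}
After op 9 (modify c.txt): modified={a.txt, c.txt, d.txt, e.txt} staged={none}
After op 10 (modify c.txt): modified={a.txt, c.txt, d.txt, e.txt} staged={none}
After op 11 (git add c.txt): modified={a.txt, d.txt, e.txt} staged={c.txt}
After op 12 (git add d.txt): modified={a.txt, e.txt} staged={c.txt, d.txt}
After op 13 (git commit): modified={a.txt, e.txt} staged={none}
After op 14 (modify g.txt): modified={a.txt, e.txt, g.txt} staged={none}
After op 15 (modify c.txt): modified={a.txt, c.txt, e.txt, g.txt} staged={none}
After op 16 (modify d.txt): modified={a.txt, c.txt, d.txt, e.txt, g.txt} staged={none}
After op 17 (modify b.txt): modified={a.txt, b.txt, c.txt, d.txt, e.txt, g.txt} staged={none}
After op 18 (git add a.txt): modified={b.txt, c.txt, d.txt, e.txt, g.txt} staged={a.txt}
After op 19 (git add g.txt): modified={b.txt, c.txt, d.txt, e.txt} staged={a.txt, g.txt}
After op 20 (git add e.txt): modified={b.txt, c.txt, d.txt} staged={a.txt, e.txt, g.txt}
After op 21 (git reset f.txt): modified={b.txt, c.txt, d.txt} staged={a.txt, e.txt, g.txt}
After op 22 (modify g.txt): modified={b.txt, c.txt, d.txt, g.txt} staged={a.txt, e.txt, g.txt}
After op 23 (modify a.txt): modified={a.txt, b.txt, c.txt, d.txt, g.txt} staged={a.txt, e.txt, g.txt}
After op 24 (git reset e.txt): modified={a.txt, b.txt, c.txt, d.txt, e.txt, g.txt} staged={a.txt, g.txt}
After op 25 (git add c.txt): modified={a.txt, b.txt, d.txt, e.txt, g.txt} staged={a.txt, c.txt, g.txt}
After op 26 (git reset g.txt): modified={a.txt, b.txt, d.txt, e.txt, g.txt} staged={a.txt, c.txt}
After op 27 (git add h.txt): modified={a.txt, b.txt, d.txt, e.txt, g.txt} staged={a.txt, c.txt}
After op 28 (git add g.txt): modified={a.txt, b.txt, d.txt, e.txt} staged={a.txt, c.txt, g.txt}
After op 29 (git reset e.txt): modified={a.txt, b.txt, d.txt, e.txt} staged={a.txt, c.txt, g.txt}
After op 30 (git add e.txt): modified={a.txt, b.txt, d.txt} staged={a.txt, c.txt, e.txt, g.txt}

Answer: a.txt, b.txt, d.txt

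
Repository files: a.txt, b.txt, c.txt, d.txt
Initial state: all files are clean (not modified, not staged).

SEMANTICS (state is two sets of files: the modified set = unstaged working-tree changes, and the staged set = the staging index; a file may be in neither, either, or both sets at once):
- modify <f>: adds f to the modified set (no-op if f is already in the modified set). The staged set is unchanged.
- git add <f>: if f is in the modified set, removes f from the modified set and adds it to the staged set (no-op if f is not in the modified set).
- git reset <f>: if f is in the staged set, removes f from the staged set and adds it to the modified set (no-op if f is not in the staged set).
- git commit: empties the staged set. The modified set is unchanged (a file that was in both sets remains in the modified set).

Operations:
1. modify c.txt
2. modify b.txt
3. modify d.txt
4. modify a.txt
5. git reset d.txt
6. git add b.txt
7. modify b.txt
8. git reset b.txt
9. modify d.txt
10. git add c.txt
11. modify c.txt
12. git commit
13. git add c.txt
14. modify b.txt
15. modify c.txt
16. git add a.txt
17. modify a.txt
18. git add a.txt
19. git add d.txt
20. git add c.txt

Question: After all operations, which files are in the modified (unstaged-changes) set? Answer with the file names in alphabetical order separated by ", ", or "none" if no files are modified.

After op 1 (modify c.txt): modified={c.txt} staged={none}
After op 2 (modify b.txt): modified={b.txt, c.txt} staged={none}
After op 3 (modify d.txt): modified={b.txt, c.txt, d.txt} staged={none}
After op 4 (modify a.txt): modified={a.txt, b.txt, c.txt, d.txt} staged={none}
After op 5 (git reset d.txt): modified={a.txt, b.txt, c.txt, d.txt} staged={none}
After op 6 (git add b.txt): modified={a.txt, c.txt, d.txt} staged={b.txt}
After op 7 (modify b.txt): modified={a.txt, b.txt, c.txt, d.txt} staged={b.txt}
After op 8 (git reset b.txt): modified={a.txt, b.txt, c.txt, d.txt} staged={none}
After op 9 (modify d.txt): modified={a.txt, b.txt, c.txt, d.txt} staged={none}
After op 10 (git add c.txt): modified={a.txt, b.txt, d.txt} staged={c.txt}
After op 11 (modify c.txt): modified={a.txt, b.txt, c.txt, d.txt} staged={c.txt}
After op 12 (git commit): modified={a.txt, b.txt, c.txt, d.txt} staged={none}
After op 13 (git add c.txt): modified={a.txt, b.txt, d.txt} staged={c.txt}
After op 14 (modify b.txt): modified={a.txt, b.txt, d.txt} staged={c.txt}
After op 15 (modify c.txt): modified={a.txt, b.txt, c.txt, d.txt} staged={c.txt}
After op 16 (git add a.txt): modified={b.txt, c.txt, d.txt} staged={a.txt, c.txt}
After op 17 (modify a.txt): modified={a.txt, b.txt, c.txt, d.txt} staged={a.txt, c.txt}
After op 18 (git add a.txt): modified={b.txt, c.txt, d.txt} staged={a.txt, c.txt}
After op 19 (git add d.txt): modified={b.txt, c.txt} staged={a.txt, c.txt, d.txt}
After op 20 (git add c.txt): modified={b.txt} staged={a.txt, c.txt, d.txt}

Answer: b.txt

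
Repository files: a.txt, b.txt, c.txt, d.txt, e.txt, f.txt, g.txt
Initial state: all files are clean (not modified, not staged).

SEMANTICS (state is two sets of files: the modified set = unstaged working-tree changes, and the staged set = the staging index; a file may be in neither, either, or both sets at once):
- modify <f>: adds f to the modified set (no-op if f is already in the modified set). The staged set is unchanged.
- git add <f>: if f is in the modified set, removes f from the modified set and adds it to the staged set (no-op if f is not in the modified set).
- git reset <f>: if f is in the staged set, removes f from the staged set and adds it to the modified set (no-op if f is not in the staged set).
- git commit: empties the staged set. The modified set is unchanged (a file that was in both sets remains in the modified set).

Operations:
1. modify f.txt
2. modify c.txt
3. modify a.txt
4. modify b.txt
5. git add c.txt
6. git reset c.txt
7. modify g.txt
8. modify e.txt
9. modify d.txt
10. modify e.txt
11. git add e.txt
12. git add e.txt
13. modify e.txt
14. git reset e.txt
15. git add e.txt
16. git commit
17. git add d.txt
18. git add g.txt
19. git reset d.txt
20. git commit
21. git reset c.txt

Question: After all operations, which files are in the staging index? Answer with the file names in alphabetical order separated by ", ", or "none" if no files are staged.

Answer: none

Derivation:
After op 1 (modify f.txt): modified={f.txt} staged={none}
After op 2 (modify c.txt): modified={c.txt, f.txt} staged={none}
After op 3 (modify a.txt): modified={a.txt, c.txt, f.txt} staged={none}
After op 4 (modify b.txt): modified={a.txt, b.txt, c.txt, f.txt} staged={none}
After op 5 (git add c.txt): modified={a.txt, b.txt, f.txt} staged={c.txt}
After op 6 (git reset c.txt): modified={a.txt, b.txt, c.txt, f.txt} staged={none}
After op 7 (modify g.txt): modified={a.txt, b.txt, c.txt, f.txt, g.txt} staged={none}
After op 8 (modify e.txt): modified={a.txt, b.txt, c.txt, e.txt, f.txt, g.txt} staged={none}
After op 9 (modify d.txt): modified={a.txt, b.txt, c.txt, d.txt, e.txt, f.txt, g.txt} staged={none}
After op 10 (modify e.txt): modified={a.txt, b.txt, c.txt, d.txt, e.txt, f.txt, g.txt} staged={none}
After op 11 (git add e.txt): modified={a.txt, b.txt, c.txt, d.txt, f.txt, g.txt} staged={e.txt}
After op 12 (git add e.txt): modified={a.txt, b.txt, c.txt, d.txt, f.txt, g.txt} staged={e.txt}
After op 13 (modify e.txt): modified={a.txt, b.txt, c.txt, d.txt, e.txt, f.txt, g.txt} staged={e.txt}
After op 14 (git reset e.txt): modified={a.txt, b.txt, c.txt, d.txt, e.txt, f.txt, g.txt} staged={none}
After op 15 (git add e.txt): modified={a.txt, b.txt, c.txt, d.txt, f.txt, g.txt} staged={e.txt}
After op 16 (git commit): modified={a.txt, b.txt, c.txt, d.txt, f.txt, g.txt} staged={none}
After op 17 (git add d.txt): modified={a.txt, b.txt, c.txt, f.txt, g.txt} staged={d.txt}
After op 18 (git add g.txt): modified={a.txt, b.txt, c.txt, f.txt} staged={d.txt, g.txt}
After op 19 (git reset d.txt): modified={a.txt, b.txt, c.txt, d.txt, f.txt} staged={g.txt}
After op 20 (git commit): modified={a.txt, b.txt, c.txt, d.txt, f.txt} staged={none}
After op 21 (git reset c.txt): modified={a.txt, b.txt, c.txt, d.txt, f.txt} staged={none}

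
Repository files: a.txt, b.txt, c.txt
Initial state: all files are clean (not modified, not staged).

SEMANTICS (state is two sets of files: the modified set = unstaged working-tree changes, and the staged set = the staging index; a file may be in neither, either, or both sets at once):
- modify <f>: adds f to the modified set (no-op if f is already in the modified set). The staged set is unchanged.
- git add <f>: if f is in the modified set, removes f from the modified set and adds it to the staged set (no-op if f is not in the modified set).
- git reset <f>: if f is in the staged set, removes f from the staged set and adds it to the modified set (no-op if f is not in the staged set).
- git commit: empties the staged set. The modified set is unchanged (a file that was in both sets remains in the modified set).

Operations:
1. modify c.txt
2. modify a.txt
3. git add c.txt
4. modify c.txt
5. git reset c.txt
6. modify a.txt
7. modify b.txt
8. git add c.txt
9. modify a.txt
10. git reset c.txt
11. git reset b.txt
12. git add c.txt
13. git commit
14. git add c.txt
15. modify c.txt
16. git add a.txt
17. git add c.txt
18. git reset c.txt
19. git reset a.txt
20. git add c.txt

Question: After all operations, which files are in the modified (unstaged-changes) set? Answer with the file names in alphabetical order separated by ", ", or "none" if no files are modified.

After op 1 (modify c.txt): modified={c.txt} staged={none}
After op 2 (modify a.txt): modified={a.txt, c.txt} staged={none}
After op 3 (git add c.txt): modified={a.txt} staged={c.txt}
After op 4 (modify c.txt): modified={a.txt, c.txt} staged={c.txt}
After op 5 (git reset c.txt): modified={a.txt, c.txt} staged={none}
After op 6 (modify a.txt): modified={a.txt, c.txt} staged={none}
After op 7 (modify b.txt): modified={a.txt, b.txt, c.txt} staged={none}
After op 8 (git add c.txt): modified={a.txt, b.txt} staged={c.txt}
After op 9 (modify a.txt): modified={a.txt, b.txt} staged={c.txt}
After op 10 (git reset c.txt): modified={a.txt, b.txt, c.txt} staged={none}
After op 11 (git reset b.txt): modified={a.txt, b.txt, c.txt} staged={none}
After op 12 (git add c.txt): modified={a.txt, b.txt} staged={c.txt}
After op 13 (git commit): modified={a.txt, b.txt} staged={none}
After op 14 (git add c.txt): modified={a.txt, b.txt} staged={none}
After op 15 (modify c.txt): modified={a.txt, b.txt, c.txt} staged={none}
After op 16 (git add a.txt): modified={b.txt, c.txt} staged={a.txt}
After op 17 (git add c.txt): modified={b.txt} staged={a.txt, c.txt}
After op 18 (git reset c.txt): modified={b.txt, c.txt} staged={a.txt}
After op 19 (git reset a.txt): modified={a.txt, b.txt, c.txt} staged={none}
After op 20 (git add c.txt): modified={a.txt, b.txt} staged={c.txt}

Answer: a.txt, b.txt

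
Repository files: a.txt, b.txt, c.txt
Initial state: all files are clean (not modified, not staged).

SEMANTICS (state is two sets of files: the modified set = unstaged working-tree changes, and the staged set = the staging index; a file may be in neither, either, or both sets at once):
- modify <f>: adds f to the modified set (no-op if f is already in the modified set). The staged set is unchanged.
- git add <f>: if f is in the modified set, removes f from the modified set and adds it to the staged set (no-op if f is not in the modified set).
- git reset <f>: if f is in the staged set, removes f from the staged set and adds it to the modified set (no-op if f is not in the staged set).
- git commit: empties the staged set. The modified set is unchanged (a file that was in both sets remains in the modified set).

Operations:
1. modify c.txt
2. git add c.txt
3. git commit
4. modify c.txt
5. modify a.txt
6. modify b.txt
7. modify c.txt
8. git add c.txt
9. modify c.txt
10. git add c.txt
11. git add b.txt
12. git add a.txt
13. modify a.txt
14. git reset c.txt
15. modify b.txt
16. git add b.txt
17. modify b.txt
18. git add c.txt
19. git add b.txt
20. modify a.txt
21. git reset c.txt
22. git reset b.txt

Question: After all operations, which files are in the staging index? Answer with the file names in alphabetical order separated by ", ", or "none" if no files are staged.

Answer: a.txt

Derivation:
After op 1 (modify c.txt): modified={c.txt} staged={none}
After op 2 (git add c.txt): modified={none} staged={c.txt}
After op 3 (git commit): modified={none} staged={none}
After op 4 (modify c.txt): modified={c.txt} staged={none}
After op 5 (modify a.txt): modified={a.txt, c.txt} staged={none}
After op 6 (modify b.txt): modified={a.txt, b.txt, c.txt} staged={none}
After op 7 (modify c.txt): modified={a.txt, b.txt, c.txt} staged={none}
After op 8 (git add c.txt): modified={a.txt, b.txt} staged={c.txt}
After op 9 (modify c.txt): modified={a.txt, b.txt, c.txt} staged={c.txt}
After op 10 (git add c.txt): modified={a.txt, b.txt} staged={c.txt}
After op 11 (git add b.txt): modified={a.txt} staged={b.txt, c.txt}
After op 12 (git add a.txt): modified={none} staged={a.txt, b.txt, c.txt}
After op 13 (modify a.txt): modified={a.txt} staged={a.txt, b.txt, c.txt}
After op 14 (git reset c.txt): modified={a.txt, c.txt} staged={a.txt, b.txt}
After op 15 (modify b.txt): modified={a.txt, b.txt, c.txt} staged={a.txt, b.txt}
After op 16 (git add b.txt): modified={a.txt, c.txt} staged={a.txt, b.txt}
After op 17 (modify b.txt): modified={a.txt, b.txt, c.txt} staged={a.txt, b.txt}
After op 18 (git add c.txt): modified={a.txt, b.txt} staged={a.txt, b.txt, c.txt}
After op 19 (git add b.txt): modified={a.txt} staged={a.txt, b.txt, c.txt}
After op 20 (modify a.txt): modified={a.txt} staged={a.txt, b.txt, c.txt}
After op 21 (git reset c.txt): modified={a.txt, c.txt} staged={a.txt, b.txt}
After op 22 (git reset b.txt): modified={a.txt, b.txt, c.txt} staged={a.txt}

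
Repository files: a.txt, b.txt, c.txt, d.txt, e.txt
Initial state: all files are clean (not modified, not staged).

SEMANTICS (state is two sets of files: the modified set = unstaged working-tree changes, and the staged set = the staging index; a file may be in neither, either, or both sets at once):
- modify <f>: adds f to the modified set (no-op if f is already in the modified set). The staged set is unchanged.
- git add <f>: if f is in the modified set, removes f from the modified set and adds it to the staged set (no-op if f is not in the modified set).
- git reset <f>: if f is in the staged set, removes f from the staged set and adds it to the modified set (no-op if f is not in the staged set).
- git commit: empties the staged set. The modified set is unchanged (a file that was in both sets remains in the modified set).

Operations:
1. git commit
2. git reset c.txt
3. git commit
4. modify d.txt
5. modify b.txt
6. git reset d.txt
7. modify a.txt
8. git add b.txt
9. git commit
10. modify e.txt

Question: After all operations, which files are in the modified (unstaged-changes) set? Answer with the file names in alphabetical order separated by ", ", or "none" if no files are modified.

After op 1 (git commit): modified={none} staged={none}
After op 2 (git reset c.txt): modified={none} staged={none}
After op 3 (git commit): modified={none} staged={none}
After op 4 (modify d.txt): modified={d.txt} staged={none}
After op 5 (modify b.txt): modified={b.txt, d.txt} staged={none}
After op 6 (git reset d.txt): modified={b.txt, d.txt} staged={none}
After op 7 (modify a.txt): modified={a.txt, b.txt, d.txt} staged={none}
After op 8 (git add b.txt): modified={a.txt, d.txt} staged={b.txt}
After op 9 (git commit): modified={a.txt, d.txt} staged={none}
After op 10 (modify e.txt): modified={a.txt, d.txt, e.txt} staged={none}

Answer: a.txt, d.txt, e.txt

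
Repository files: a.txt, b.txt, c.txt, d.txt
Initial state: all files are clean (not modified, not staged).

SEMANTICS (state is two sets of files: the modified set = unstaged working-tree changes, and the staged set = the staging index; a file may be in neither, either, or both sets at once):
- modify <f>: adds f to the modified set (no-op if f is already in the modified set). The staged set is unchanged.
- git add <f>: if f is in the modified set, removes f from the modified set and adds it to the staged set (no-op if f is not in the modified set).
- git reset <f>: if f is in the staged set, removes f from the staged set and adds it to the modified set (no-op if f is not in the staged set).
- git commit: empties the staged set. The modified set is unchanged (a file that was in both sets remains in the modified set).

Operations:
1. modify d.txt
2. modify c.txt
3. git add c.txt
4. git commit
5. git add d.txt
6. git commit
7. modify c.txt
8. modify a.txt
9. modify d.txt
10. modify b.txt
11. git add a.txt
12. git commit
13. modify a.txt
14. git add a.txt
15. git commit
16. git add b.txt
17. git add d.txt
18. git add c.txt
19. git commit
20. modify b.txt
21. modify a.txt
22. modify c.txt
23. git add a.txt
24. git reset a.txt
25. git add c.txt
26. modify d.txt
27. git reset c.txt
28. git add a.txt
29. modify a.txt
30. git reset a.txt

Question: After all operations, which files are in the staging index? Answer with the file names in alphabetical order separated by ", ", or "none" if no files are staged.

Answer: none

Derivation:
After op 1 (modify d.txt): modified={d.txt} staged={none}
After op 2 (modify c.txt): modified={c.txt, d.txt} staged={none}
After op 3 (git add c.txt): modified={d.txt} staged={c.txt}
After op 4 (git commit): modified={d.txt} staged={none}
After op 5 (git add d.txt): modified={none} staged={d.txt}
After op 6 (git commit): modified={none} staged={none}
After op 7 (modify c.txt): modified={c.txt} staged={none}
After op 8 (modify a.txt): modified={a.txt, c.txt} staged={none}
After op 9 (modify d.txt): modified={a.txt, c.txt, d.txt} staged={none}
After op 10 (modify b.txt): modified={a.txt, b.txt, c.txt, d.txt} staged={none}
After op 11 (git add a.txt): modified={b.txt, c.txt, d.txt} staged={a.txt}
After op 12 (git commit): modified={b.txt, c.txt, d.txt} staged={none}
After op 13 (modify a.txt): modified={a.txt, b.txt, c.txt, d.txt} staged={none}
After op 14 (git add a.txt): modified={b.txt, c.txt, d.txt} staged={a.txt}
After op 15 (git commit): modified={b.txt, c.txt, d.txt} staged={none}
After op 16 (git add b.txt): modified={c.txt, d.txt} staged={b.txt}
After op 17 (git add d.txt): modified={c.txt} staged={b.txt, d.txt}
After op 18 (git add c.txt): modified={none} staged={b.txt, c.txt, d.txt}
After op 19 (git commit): modified={none} staged={none}
After op 20 (modify b.txt): modified={b.txt} staged={none}
After op 21 (modify a.txt): modified={a.txt, b.txt} staged={none}
After op 22 (modify c.txt): modified={a.txt, b.txt, c.txt} staged={none}
After op 23 (git add a.txt): modified={b.txt, c.txt} staged={a.txt}
After op 24 (git reset a.txt): modified={a.txt, b.txt, c.txt} staged={none}
After op 25 (git add c.txt): modified={a.txt, b.txt} staged={c.txt}
After op 26 (modify d.txt): modified={a.txt, b.txt, d.txt} staged={c.txt}
After op 27 (git reset c.txt): modified={a.txt, b.txt, c.txt, d.txt} staged={none}
After op 28 (git add a.txt): modified={b.txt, c.txt, d.txt} staged={a.txt}
After op 29 (modify a.txt): modified={a.txt, b.txt, c.txt, d.txt} staged={a.txt}
After op 30 (git reset a.txt): modified={a.txt, b.txt, c.txt, d.txt} staged={none}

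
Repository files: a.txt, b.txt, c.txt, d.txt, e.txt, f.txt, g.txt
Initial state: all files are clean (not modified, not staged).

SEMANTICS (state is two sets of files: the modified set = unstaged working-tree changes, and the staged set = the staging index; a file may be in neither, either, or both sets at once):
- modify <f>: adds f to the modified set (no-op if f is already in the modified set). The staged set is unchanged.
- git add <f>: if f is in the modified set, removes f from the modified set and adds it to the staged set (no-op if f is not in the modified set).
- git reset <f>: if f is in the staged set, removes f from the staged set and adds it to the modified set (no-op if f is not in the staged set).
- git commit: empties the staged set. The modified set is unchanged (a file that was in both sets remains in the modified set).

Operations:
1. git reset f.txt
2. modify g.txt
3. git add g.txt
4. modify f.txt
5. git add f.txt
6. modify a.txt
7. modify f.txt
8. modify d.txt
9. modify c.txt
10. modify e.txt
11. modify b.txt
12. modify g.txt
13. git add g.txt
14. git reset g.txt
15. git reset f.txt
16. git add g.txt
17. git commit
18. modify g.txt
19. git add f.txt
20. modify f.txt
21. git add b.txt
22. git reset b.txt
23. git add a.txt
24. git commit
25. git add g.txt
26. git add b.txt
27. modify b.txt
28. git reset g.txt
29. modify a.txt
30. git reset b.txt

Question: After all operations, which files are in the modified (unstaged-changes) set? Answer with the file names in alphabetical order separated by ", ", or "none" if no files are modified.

After op 1 (git reset f.txt): modified={none} staged={none}
After op 2 (modify g.txt): modified={g.txt} staged={none}
After op 3 (git add g.txt): modified={none} staged={g.txt}
After op 4 (modify f.txt): modified={f.txt} staged={g.txt}
After op 5 (git add f.txt): modified={none} staged={f.txt, g.txt}
After op 6 (modify a.txt): modified={a.txt} staged={f.txt, g.txt}
After op 7 (modify f.txt): modified={a.txt, f.txt} staged={f.txt, g.txt}
After op 8 (modify d.txt): modified={a.txt, d.txt, f.txt} staged={f.txt, g.txt}
After op 9 (modify c.txt): modified={a.txt, c.txt, d.txt, f.txt} staged={f.txt, g.txt}
After op 10 (modify e.txt): modified={a.txt, c.txt, d.txt, e.txt, f.txt} staged={f.txt, g.txt}
After op 11 (modify b.txt): modified={a.txt, b.txt, c.txt, d.txt, e.txt, f.txt} staged={f.txt, g.txt}
After op 12 (modify g.txt): modified={a.txt, b.txt, c.txt, d.txt, e.txt, f.txt, g.txt} staged={f.txt, g.txt}
After op 13 (git add g.txt): modified={a.txt, b.txt, c.txt, d.txt, e.txt, f.txt} staged={f.txt, g.txt}
After op 14 (git reset g.txt): modified={a.txt, b.txt, c.txt, d.txt, e.txt, f.txt, g.txt} staged={f.txt}
After op 15 (git reset f.txt): modified={a.txt, b.txt, c.txt, d.txt, e.txt, f.txt, g.txt} staged={none}
After op 16 (git add g.txt): modified={a.txt, b.txt, c.txt, d.txt, e.txt, f.txt} staged={g.txt}
After op 17 (git commit): modified={a.txt, b.txt, c.txt, d.txt, e.txt, f.txt} staged={none}
After op 18 (modify g.txt): modified={a.txt, b.txt, c.txt, d.txt, e.txt, f.txt, g.txt} staged={none}
After op 19 (git add f.txt): modified={a.txt, b.txt, c.txt, d.txt, e.txt, g.txt} staged={f.txt}
After op 20 (modify f.txt): modified={a.txt, b.txt, c.txt, d.txt, e.txt, f.txt, g.txt} staged={f.txt}
After op 21 (git add b.txt): modified={a.txt, c.txt, d.txt, e.txt, f.txt, g.txt} staged={b.txt, f.txt}
After op 22 (git reset b.txt): modified={a.txt, b.txt, c.txt, d.txt, e.txt, f.txt, g.txt} staged={f.txt}
After op 23 (git add a.txt): modified={b.txt, c.txt, d.txt, e.txt, f.txt, g.txt} staged={a.txt, f.txt}
After op 24 (git commit): modified={b.txt, c.txt, d.txt, e.txt, f.txt, g.txt} staged={none}
After op 25 (git add g.txt): modified={b.txt, c.txt, d.txt, e.txt, f.txt} staged={g.txt}
After op 26 (git add b.txt): modified={c.txt, d.txt, e.txt, f.txt} staged={b.txt, g.txt}
After op 27 (modify b.txt): modified={b.txt, c.txt, d.txt, e.txt, f.txt} staged={b.txt, g.txt}
After op 28 (git reset g.txt): modified={b.txt, c.txt, d.txt, e.txt, f.txt, g.txt} staged={b.txt}
After op 29 (modify a.txt): modified={a.txt, b.txt, c.txt, d.txt, e.txt, f.txt, g.txt} staged={b.txt}
After op 30 (git reset b.txt): modified={a.txt, b.txt, c.txt, d.txt, e.txt, f.txt, g.txt} staged={none}

Answer: a.txt, b.txt, c.txt, d.txt, e.txt, f.txt, g.txt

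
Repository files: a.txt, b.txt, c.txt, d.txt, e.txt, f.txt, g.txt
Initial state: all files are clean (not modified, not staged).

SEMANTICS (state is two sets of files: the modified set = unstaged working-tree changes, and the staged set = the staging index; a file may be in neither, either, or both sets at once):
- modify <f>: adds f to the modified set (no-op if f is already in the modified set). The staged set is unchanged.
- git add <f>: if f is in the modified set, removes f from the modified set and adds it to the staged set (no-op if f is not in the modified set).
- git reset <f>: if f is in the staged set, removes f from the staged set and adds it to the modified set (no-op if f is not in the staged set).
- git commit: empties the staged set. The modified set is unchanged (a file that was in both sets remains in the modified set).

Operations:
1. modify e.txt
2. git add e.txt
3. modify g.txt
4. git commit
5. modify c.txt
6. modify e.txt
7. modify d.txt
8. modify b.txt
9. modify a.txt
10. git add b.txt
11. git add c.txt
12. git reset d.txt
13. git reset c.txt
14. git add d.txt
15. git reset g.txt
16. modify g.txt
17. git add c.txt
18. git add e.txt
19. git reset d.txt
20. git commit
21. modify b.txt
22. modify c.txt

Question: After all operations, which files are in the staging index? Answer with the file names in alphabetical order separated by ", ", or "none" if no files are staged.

Answer: none

Derivation:
After op 1 (modify e.txt): modified={e.txt} staged={none}
After op 2 (git add e.txt): modified={none} staged={e.txt}
After op 3 (modify g.txt): modified={g.txt} staged={e.txt}
After op 4 (git commit): modified={g.txt} staged={none}
After op 5 (modify c.txt): modified={c.txt, g.txt} staged={none}
After op 6 (modify e.txt): modified={c.txt, e.txt, g.txt} staged={none}
After op 7 (modify d.txt): modified={c.txt, d.txt, e.txt, g.txt} staged={none}
After op 8 (modify b.txt): modified={b.txt, c.txt, d.txt, e.txt, g.txt} staged={none}
After op 9 (modify a.txt): modified={a.txt, b.txt, c.txt, d.txt, e.txt, g.txt} staged={none}
After op 10 (git add b.txt): modified={a.txt, c.txt, d.txt, e.txt, g.txt} staged={b.txt}
After op 11 (git add c.txt): modified={a.txt, d.txt, e.txt, g.txt} staged={b.txt, c.txt}
After op 12 (git reset d.txt): modified={a.txt, d.txt, e.txt, g.txt} staged={b.txt, c.txt}
After op 13 (git reset c.txt): modified={a.txt, c.txt, d.txt, e.txt, g.txt} staged={b.txt}
After op 14 (git add d.txt): modified={a.txt, c.txt, e.txt, g.txt} staged={b.txt, d.txt}
After op 15 (git reset g.txt): modified={a.txt, c.txt, e.txt, g.txt} staged={b.txt, d.txt}
After op 16 (modify g.txt): modified={a.txt, c.txt, e.txt, g.txt} staged={b.txt, d.txt}
After op 17 (git add c.txt): modified={a.txt, e.txt, g.txt} staged={b.txt, c.txt, d.txt}
After op 18 (git add e.txt): modified={a.txt, g.txt} staged={b.txt, c.txt, d.txt, e.txt}
After op 19 (git reset d.txt): modified={a.txt, d.txt, g.txt} staged={b.txt, c.txt, e.txt}
After op 20 (git commit): modified={a.txt, d.txt, g.txt} staged={none}
After op 21 (modify b.txt): modified={a.txt, b.txt, d.txt, g.txt} staged={none}
After op 22 (modify c.txt): modified={a.txt, b.txt, c.txt, d.txt, g.txt} staged={none}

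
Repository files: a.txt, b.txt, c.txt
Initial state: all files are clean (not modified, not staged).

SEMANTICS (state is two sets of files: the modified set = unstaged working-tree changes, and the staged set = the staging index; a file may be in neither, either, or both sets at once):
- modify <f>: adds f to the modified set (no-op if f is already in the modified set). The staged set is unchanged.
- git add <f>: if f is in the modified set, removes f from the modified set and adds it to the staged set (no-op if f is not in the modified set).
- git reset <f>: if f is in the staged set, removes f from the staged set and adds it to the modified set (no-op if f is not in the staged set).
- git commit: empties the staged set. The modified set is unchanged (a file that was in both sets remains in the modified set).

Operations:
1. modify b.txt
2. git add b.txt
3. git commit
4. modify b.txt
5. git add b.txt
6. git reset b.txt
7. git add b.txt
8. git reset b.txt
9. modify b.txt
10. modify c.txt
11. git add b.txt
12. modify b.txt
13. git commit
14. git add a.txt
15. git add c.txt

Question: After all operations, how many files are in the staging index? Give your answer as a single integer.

Answer: 1

Derivation:
After op 1 (modify b.txt): modified={b.txt} staged={none}
After op 2 (git add b.txt): modified={none} staged={b.txt}
After op 3 (git commit): modified={none} staged={none}
After op 4 (modify b.txt): modified={b.txt} staged={none}
After op 5 (git add b.txt): modified={none} staged={b.txt}
After op 6 (git reset b.txt): modified={b.txt} staged={none}
After op 7 (git add b.txt): modified={none} staged={b.txt}
After op 8 (git reset b.txt): modified={b.txt} staged={none}
After op 9 (modify b.txt): modified={b.txt} staged={none}
After op 10 (modify c.txt): modified={b.txt, c.txt} staged={none}
After op 11 (git add b.txt): modified={c.txt} staged={b.txt}
After op 12 (modify b.txt): modified={b.txt, c.txt} staged={b.txt}
After op 13 (git commit): modified={b.txt, c.txt} staged={none}
After op 14 (git add a.txt): modified={b.txt, c.txt} staged={none}
After op 15 (git add c.txt): modified={b.txt} staged={c.txt}
Final staged set: {c.txt} -> count=1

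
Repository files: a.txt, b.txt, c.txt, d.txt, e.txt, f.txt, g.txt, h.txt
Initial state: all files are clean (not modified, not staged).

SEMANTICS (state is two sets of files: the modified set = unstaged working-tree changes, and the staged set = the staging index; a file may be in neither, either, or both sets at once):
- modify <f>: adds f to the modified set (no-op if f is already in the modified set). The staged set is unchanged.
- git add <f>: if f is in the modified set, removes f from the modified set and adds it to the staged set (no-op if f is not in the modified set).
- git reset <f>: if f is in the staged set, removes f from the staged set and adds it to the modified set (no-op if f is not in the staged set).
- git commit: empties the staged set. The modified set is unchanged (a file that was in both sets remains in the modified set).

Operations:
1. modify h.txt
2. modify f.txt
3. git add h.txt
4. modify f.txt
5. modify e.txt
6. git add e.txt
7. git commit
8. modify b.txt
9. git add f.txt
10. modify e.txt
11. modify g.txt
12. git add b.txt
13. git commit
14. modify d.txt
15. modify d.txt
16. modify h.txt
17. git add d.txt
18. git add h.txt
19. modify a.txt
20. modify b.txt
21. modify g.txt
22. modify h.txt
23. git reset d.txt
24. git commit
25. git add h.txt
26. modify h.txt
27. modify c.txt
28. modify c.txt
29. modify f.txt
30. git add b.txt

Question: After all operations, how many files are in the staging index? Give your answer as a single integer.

After op 1 (modify h.txt): modified={h.txt} staged={none}
After op 2 (modify f.txt): modified={f.txt, h.txt} staged={none}
After op 3 (git add h.txt): modified={f.txt} staged={h.txt}
After op 4 (modify f.txt): modified={f.txt} staged={h.txt}
After op 5 (modify e.txt): modified={e.txt, f.txt} staged={h.txt}
After op 6 (git add e.txt): modified={f.txt} staged={e.txt, h.txt}
After op 7 (git commit): modified={f.txt} staged={none}
After op 8 (modify b.txt): modified={b.txt, f.txt} staged={none}
After op 9 (git add f.txt): modified={b.txt} staged={f.txt}
After op 10 (modify e.txt): modified={b.txt, e.txt} staged={f.txt}
After op 11 (modify g.txt): modified={b.txt, e.txt, g.txt} staged={f.txt}
After op 12 (git add b.txt): modified={e.txt, g.txt} staged={b.txt, f.txt}
After op 13 (git commit): modified={e.txt, g.txt} staged={none}
After op 14 (modify d.txt): modified={d.txt, e.txt, g.txt} staged={none}
After op 15 (modify d.txt): modified={d.txt, e.txt, g.txt} staged={none}
After op 16 (modify h.txt): modified={d.txt, e.txt, g.txt, h.txt} staged={none}
After op 17 (git add d.txt): modified={e.txt, g.txt, h.txt} staged={d.txt}
After op 18 (git add h.txt): modified={e.txt, g.txt} staged={d.txt, h.txt}
After op 19 (modify a.txt): modified={a.txt, e.txt, g.txt} staged={d.txt, h.txt}
After op 20 (modify b.txt): modified={a.txt, b.txt, e.txt, g.txt} staged={d.txt, h.txt}
After op 21 (modify g.txt): modified={a.txt, b.txt, e.txt, g.txt} staged={d.txt, h.txt}
After op 22 (modify h.txt): modified={a.txt, b.txt, e.txt, g.txt, h.txt} staged={d.txt, h.txt}
After op 23 (git reset d.txt): modified={a.txt, b.txt, d.txt, e.txt, g.txt, h.txt} staged={h.txt}
After op 24 (git commit): modified={a.txt, b.txt, d.txt, e.txt, g.txt, h.txt} staged={none}
After op 25 (git add h.txt): modified={a.txt, b.txt, d.txt, e.txt, g.txt} staged={h.txt}
After op 26 (modify h.txt): modified={a.txt, b.txt, d.txt, e.txt, g.txt, h.txt} staged={h.txt}
After op 27 (modify c.txt): modified={a.txt, b.txt, c.txt, d.txt, e.txt, g.txt, h.txt} staged={h.txt}
After op 28 (modify c.txt): modified={a.txt, b.txt, c.txt, d.txt, e.txt, g.txt, h.txt} staged={h.txt}
After op 29 (modify f.txt): modified={a.txt, b.txt, c.txt, d.txt, e.txt, f.txt, g.txt, h.txt} staged={h.txt}
After op 30 (git add b.txt): modified={a.txt, c.txt, d.txt, e.txt, f.txt, g.txt, h.txt} staged={b.txt, h.txt}
Final staged set: {b.txt, h.txt} -> count=2

Answer: 2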